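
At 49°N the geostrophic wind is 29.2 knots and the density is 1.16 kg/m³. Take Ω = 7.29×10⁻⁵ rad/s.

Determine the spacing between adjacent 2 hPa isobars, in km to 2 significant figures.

Coriolis parameter at 49°N:
f = 2Ω sin φ = 2 × 7.29×10⁻⁵ × sin 49° = 1.10×10⁻⁴ s⁻¹
Wind speed in SI: 29.2 knots = 15.0 m/s
Geostrophic balance rearranged: |∂P/∂n| = f ρ V_g
|∂P/∂n| = 1.10×10⁻⁴ × 1.16 × 15.0 = 1.92×10⁻³ Pa/m
Isobar spacing: Δn = ΔP/|∂P/∂n| = 200 Pa / 1.92×10⁻³ Pa/m = 104307 m ≈ 100 km

100 km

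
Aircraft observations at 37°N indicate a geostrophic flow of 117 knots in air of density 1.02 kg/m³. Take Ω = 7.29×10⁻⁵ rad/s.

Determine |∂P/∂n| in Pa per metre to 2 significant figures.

Coriolis parameter at 37°N:
f = 2Ω sin φ = 2 × 7.29×10⁻⁵ × sin 37° = 8.77×10⁻⁵ s⁻¹
Wind speed in SI: 117 knots = 60.2 m/s
Geostrophic balance rearranged: |∂P/∂n| = f ρ V_g
|∂P/∂n| = 8.77×10⁻⁵ × 1.02 × 60.2 = 5.39×10⁻³ Pa/m

5.4×10⁻³ Pa/m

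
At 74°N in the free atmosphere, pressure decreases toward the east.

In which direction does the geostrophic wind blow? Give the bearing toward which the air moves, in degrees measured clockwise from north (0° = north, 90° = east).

The pressure-gradient force points toward the east (bearing 090°).
Geostrophic balance: in the Northern Hemisphere the Coriolis force deflects motion to the right, so the geostrophic wind blows 90° to the right of the pressure-gradient force (low pressure on the left).
Rotating 090° by 90° clockwise gives 180° — the wind blows toward the south.

180°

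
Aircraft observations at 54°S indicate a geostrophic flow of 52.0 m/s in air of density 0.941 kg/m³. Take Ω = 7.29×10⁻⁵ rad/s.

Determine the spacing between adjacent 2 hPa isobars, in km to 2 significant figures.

Coriolis parameter at 54°S:
f = 2Ω sin φ = 2 × 7.29×10⁻⁵ × sin 54° = 1.18×10⁻⁴ s⁻¹
Geostrophic balance rearranged: |∂P/∂n| = f ρ V_g
|∂P/∂n| = 1.18×10⁻⁴ × 0.941 × 52.0 = 5.77×10⁻³ Pa/m
Isobar spacing: Δn = ΔP/|∂P/∂n| = 200 Pa / 5.77×10⁻³ Pa/m = 34651 m ≈ 35 km

35 km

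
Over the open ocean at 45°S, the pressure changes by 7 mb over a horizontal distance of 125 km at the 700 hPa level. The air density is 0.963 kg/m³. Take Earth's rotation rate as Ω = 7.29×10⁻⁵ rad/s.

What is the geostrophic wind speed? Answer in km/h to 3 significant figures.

Coriolis parameter at 45°S:
f = 2Ω sin φ = 2 × 7.29×10⁻⁵ × sin 45° = 1.03×10⁻⁴ s⁻¹
Pressure gradient: |∂P/∂n| = 700 Pa / 125000 m = 5.60×10⁻³ Pa/m
Geostrophic balance (pressure-gradient force = Coriolis force):
V_g = (1/(fρ)) |∂P/∂n| = 5.60×10⁻³ / (1.03×10⁻⁴ × 0.963) = 56.4 m/s
Converting: 56.4 m/s × 3.6 = 203 km/h

203 km/h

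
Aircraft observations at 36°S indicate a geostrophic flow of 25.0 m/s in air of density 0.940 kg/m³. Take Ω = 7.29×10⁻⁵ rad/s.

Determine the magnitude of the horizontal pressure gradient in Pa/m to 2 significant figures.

Coriolis parameter at 36°S:
f = 2Ω sin φ = 2 × 7.29×10⁻⁵ × sin 36° = 8.57×10⁻⁵ s⁻¹
Geostrophic balance rearranged: |∂P/∂n| = f ρ V_g
|∂P/∂n| = 8.57×10⁻⁵ × 0.940 × 25.0 = 2.01×10⁻³ Pa/m

2.0×10⁻³ Pa/m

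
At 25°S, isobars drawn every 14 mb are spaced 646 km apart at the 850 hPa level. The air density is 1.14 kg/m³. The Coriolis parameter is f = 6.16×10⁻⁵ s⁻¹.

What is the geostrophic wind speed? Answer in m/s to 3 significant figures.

30.9 m/s

Pressure gradient: |∂P/∂n| = 1400 Pa / 646000 m = 2.17×10⁻³ Pa/m
Geostrophic balance (pressure-gradient force = Coriolis force):
V_g = (1/(fρ)) |∂P/∂n| = 2.17×10⁻³ / (6.16×10⁻⁵ × 1.14) = 30.9 m/s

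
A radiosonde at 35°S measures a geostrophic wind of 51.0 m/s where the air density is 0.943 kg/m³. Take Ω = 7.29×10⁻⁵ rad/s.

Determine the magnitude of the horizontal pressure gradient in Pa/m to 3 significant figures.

4.02×10⁻³ Pa/m

Coriolis parameter at 35°S:
f = 2Ω sin φ = 2 × 7.29×10⁻⁵ × sin 35° = 8.36×10⁻⁵ s⁻¹
Geostrophic balance rearranged: |∂P/∂n| = f ρ V_g
|∂P/∂n| = 8.36×10⁻⁵ × 0.943 × 51.0 = 4.02×10⁻³ Pa/m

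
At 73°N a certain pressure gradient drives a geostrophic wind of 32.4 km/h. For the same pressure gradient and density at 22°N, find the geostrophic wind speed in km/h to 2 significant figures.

With the same pressure gradient and density, V_g ∝ 1/f ∝ 1/sin φ.
V₂ = V₁ · sin φ₁ / sin φ₂ = 32.4 × sin 73° / sin 22°
V₂ = 32.4 × 0.9563/0.3746 = 83 km/h

83 km/h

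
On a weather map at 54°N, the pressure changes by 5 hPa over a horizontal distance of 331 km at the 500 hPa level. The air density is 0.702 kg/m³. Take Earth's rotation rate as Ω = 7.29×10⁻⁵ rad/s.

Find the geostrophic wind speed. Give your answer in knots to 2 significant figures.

Coriolis parameter at 54°N:
f = 2Ω sin φ = 2 × 7.29×10⁻⁵ × sin 54° = 1.18×10⁻⁴ s⁻¹
Pressure gradient: |∂P/∂n| = 500 Pa / 331000 m = 1.51×10⁻³ Pa/m
Geostrophic balance (pressure-gradient force = Coriolis force):
V_g = (1/(fρ)) |∂P/∂n| = 1.51×10⁻³ / (1.18×10⁻⁴ × 0.702) = 18.2 m/s
Converting: 18.2 m/s × 1.944 = 35 knots

35 knots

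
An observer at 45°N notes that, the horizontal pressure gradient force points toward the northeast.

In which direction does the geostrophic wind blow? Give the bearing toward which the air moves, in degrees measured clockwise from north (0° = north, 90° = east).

The pressure-gradient force points toward the northeast (bearing 045°).
Geostrophic balance: in the Northern Hemisphere the Coriolis force deflects motion to the right, so the geostrophic wind blows 90° to the right of the pressure-gradient force (low pressure on the left).
Rotating 045° by 90° clockwise gives 135° — the wind blows toward the southeast.

135°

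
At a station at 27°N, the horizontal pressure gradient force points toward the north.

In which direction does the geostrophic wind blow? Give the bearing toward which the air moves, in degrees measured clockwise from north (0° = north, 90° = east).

The pressure-gradient force points toward the north (bearing 000°).
Geostrophic balance: in the Northern Hemisphere the Coriolis force deflects motion to the right, so the geostrophic wind blows 90° to the right of the pressure-gradient force (low pressure on the left).
Rotating 000° by 90° clockwise gives 090° — the wind blows toward the east.

090°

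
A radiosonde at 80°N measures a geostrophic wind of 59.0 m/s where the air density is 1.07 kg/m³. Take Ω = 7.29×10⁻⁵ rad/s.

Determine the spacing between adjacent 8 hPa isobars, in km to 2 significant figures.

88 km

Coriolis parameter at 80°N:
f = 2Ω sin φ = 2 × 7.29×10⁻⁵ × sin 80° = 1.44×10⁻⁴ s⁻¹
Geostrophic balance rearranged: |∂P/∂n| = f ρ V_g
|∂P/∂n| = 1.44×10⁻⁴ × 1.07 × 59.0 = 9.06×10⁻³ Pa/m
Isobar spacing: Δn = ΔP/|∂P/∂n| = 800 Pa / 9.06×10⁻³ Pa/m = 88256 m ≈ 88 km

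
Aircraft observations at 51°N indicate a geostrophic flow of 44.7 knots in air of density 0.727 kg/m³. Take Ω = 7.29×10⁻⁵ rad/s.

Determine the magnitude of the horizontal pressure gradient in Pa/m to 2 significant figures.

1.9×10⁻³ Pa/m

Coriolis parameter at 51°N:
f = 2Ω sin φ = 2 × 7.29×10⁻⁵ × sin 51° = 1.13×10⁻⁴ s⁻¹
Wind speed in SI: 44.7 knots = 23.0 m/s
Geostrophic balance rearranged: |∂P/∂n| = f ρ V_g
|∂P/∂n| = 1.13×10⁻⁴ × 0.727 × 23.0 = 1.89×10⁻³ Pa/m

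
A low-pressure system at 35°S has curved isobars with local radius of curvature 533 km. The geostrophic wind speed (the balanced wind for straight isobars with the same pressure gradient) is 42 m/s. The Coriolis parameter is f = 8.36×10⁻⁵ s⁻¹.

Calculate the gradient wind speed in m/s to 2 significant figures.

26 m/s

Around a low, centrifugal force acts outward with Coriolis, so pressure-gradient force balances both:
(1/ρ)|∂P/∂n| = fV + V²/R  →  V² + fR·V − fR·V_g = 0
With fR = 8.36×10⁻⁵ × 533×10³ m = 44.6 m/s:
V = [−fR + √((fR)² + 4 fR V_g)]/2 = [−44.6 + √(44.6² + 4×44.6×42)]/2 = 26.4 m/s
Subgeostrophic (V < V_g = 42 m/s), as expected around a low.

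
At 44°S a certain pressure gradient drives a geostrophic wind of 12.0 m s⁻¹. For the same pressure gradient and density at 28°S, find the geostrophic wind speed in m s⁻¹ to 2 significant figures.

18 m s⁻¹

With the same pressure gradient and density, V_g ∝ 1/f ∝ 1/sin φ.
V₂ = V₁ · sin φ₁ / sin φ₂ = 12.0 × sin 44° / sin 28°
V₂ = 12.0 × 0.6947/0.4695 = 18 m s⁻¹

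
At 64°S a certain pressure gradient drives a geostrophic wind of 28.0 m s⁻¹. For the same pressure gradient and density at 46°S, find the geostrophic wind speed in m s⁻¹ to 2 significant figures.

35 m s⁻¹

With the same pressure gradient and density, V_g ∝ 1/f ∝ 1/sin φ.
V₂ = V₁ · sin φ₁ / sin φ₂ = 28.0 × sin 64° / sin 46°
V₂ = 28.0 × 0.8988/0.7193 = 35 m s⁻¹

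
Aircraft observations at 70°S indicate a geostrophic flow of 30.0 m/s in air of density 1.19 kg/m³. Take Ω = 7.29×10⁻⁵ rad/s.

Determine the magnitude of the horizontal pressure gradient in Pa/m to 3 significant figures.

4.89×10⁻³ Pa/m

Coriolis parameter at 70°S:
f = 2Ω sin φ = 2 × 7.29×10⁻⁵ × sin 70° = 1.37×10⁻⁴ s⁻¹
Geostrophic balance rearranged: |∂P/∂n| = f ρ V_g
|∂P/∂n| = 1.37×10⁻⁴ × 1.19 × 30.0 = 4.89×10⁻³ Pa/m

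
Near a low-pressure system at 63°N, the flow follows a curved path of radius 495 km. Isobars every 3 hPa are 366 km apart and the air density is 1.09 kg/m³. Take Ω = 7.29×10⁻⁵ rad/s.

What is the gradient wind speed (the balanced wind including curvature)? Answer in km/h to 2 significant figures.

Coriolis parameter at 63°N:
f = 2Ω sin φ = 2 × 7.29×10⁻⁵ × sin 63° = 1.30×10⁻⁴ s⁻¹
Pressure gradient: |∂P/∂n| = 300 Pa / 366000 m = 8.20×10⁻⁴ Pa/m
Geostrophic speed: V_g = |∂P/∂n|/(fρ) = 8.20×10⁻⁴/(1.30×10⁻⁴ × 1.09) = 5.79 m/s
Around a low, centrifugal force acts outward with Coriolis, so pressure-gradient force balances both:
(1/ρ)|∂P/∂n| = fV + V²/R  →  V² + fR·V − fR·V_g = 0
With fR = 1.30×10⁻⁴ × 495×10³ m = 64.3 m/s:
V = [−fR + √((fR)² + 4 fR V_g)]/2 = [−64.3 + √(64.3² + 4×64.3×5.79)]/2 = 5.34 m/s
Subgeostrophic (V < V_g = 5.79 m/s), as expected around a low.
Converting: 5.34 m/s × 3.6 = 19 km/h

19 km/h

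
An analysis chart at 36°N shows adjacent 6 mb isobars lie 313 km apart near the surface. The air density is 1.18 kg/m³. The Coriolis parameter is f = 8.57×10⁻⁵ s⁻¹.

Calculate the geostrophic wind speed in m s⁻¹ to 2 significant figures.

Pressure gradient: |∂P/∂n| = 600 Pa / 313000 m = 1.92×10⁻³ Pa/m
Geostrophic balance (pressure-gradient force = Coriolis force):
V_g = (1/(fρ)) |∂P/∂n| = 1.92×10⁻³ / (8.57×10⁻⁵ × 1.18) = 19.0 m/s

19 m s⁻¹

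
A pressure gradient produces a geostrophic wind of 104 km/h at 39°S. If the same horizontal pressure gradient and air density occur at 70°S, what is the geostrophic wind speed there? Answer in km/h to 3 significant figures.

69.6 km/h

With the same pressure gradient and density, V_g ∝ 1/f ∝ 1/sin φ.
V₂ = V₁ · sin φ₁ / sin φ₂ = 104 × sin 39° / sin 70°
V₂ = 104 × 0.6293/0.9397 = 69.6 km/h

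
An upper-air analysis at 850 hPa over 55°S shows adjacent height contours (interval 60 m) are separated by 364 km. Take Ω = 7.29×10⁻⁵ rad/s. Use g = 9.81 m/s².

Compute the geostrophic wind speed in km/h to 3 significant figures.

Coriolis parameter at 55°S:
f = 2Ω sin φ = 2 × 7.29×10⁻⁵ × sin 55° = 1.19×10⁻⁴ s⁻¹
Height gradient: |∂Z/∂n| = 60 m / 364000 m = 1.65×10⁻⁴
On a pressure surface, geostrophic balance gives V_g = (g/f)|∂Z/∂n|:
V_g = 9.81 × 1.65×10⁻⁴ / 1.19×10⁻⁴ = 13.5 m/s
Converting: 13.5 m/s × 3.6 = 48.7 km/h

48.7 km/h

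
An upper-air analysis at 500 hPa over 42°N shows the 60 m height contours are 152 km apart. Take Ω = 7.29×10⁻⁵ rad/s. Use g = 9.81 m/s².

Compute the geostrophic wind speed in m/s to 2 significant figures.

Coriolis parameter at 42°N:
f = 2Ω sin φ = 2 × 7.29×10⁻⁵ × sin 42° = 9.76×10⁻⁵ s⁻¹
Height gradient: |∂Z/∂n| = 60 m / 152000 m = 3.95×10⁻⁴
On a pressure surface, geostrophic balance gives V_g = (g/f)|∂Z/∂n|:
V_g = 9.81 × 3.95×10⁻⁴ / 9.76×10⁻⁵ = 39.7 m/s

40 m/s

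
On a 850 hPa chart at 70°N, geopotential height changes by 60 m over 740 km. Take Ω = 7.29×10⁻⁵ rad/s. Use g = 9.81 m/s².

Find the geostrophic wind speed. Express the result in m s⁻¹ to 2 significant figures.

Coriolis parameter at 70°N:
f = 2Ω sin φ = 2 × 7.29×10⁻⁵ × sin 70° = 1.37×10⁻⁴ s⁻¹
Height gradient: |∂Z/∂n| = 60 m / 740000 m = 8.11×10⁻⁵
On a pressure surface, geostrophic balance gives V_g = (g/f)|∂Z/∂n|:
V_g = 9.81 × 8.11×10⁻⁵ / 1.37×10⁻⁴ = 5.81 m/s

5.8 m s⁻¹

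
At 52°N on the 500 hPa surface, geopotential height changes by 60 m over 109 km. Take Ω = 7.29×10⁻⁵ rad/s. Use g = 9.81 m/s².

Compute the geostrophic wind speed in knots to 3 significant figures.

Coriolis parameter at 52°N:
f = 2Ω sin φ = 2 × 7.29×10⁻⁵ × sin 52° = 1.15×10⁻⁴ s⁻¹
Height gradient: |∂Z/∂n| = 60 m / 109000 m = 5.50×10⁻⁴
On a pressure surface, geostrophic balance gives V_g = (g/f)|∂Z/∂n|:
V_g = 9.81 × 5.50×10⁻⁴ / 1.15×10⁻⁴ = 47.0 m/s
Converting: 47.0 m/s × 1.944 = 91.4 knots

91.4 knots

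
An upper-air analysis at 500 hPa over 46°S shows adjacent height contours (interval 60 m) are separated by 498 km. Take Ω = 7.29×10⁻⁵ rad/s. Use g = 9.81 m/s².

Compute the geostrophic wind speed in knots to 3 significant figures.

Coriolis parameter at 46°S:
f = 2Ω sin φ = 2 × 7.29×10⁻⁵ × sin 46° = 1.05×10⁻⁴ s⁻¹
Height gradient: |∂Z/∂n| = 60 m / 498000 m = 1.20×10⁻⁴
On a pressure surface, geostrophic balance gives V_g = (g/f)|∂Z/∂n|:
V_g = 9.81 × 1.20×10⁻⁴ / 1.05×10⁻⁴ = 11.3 m/s
Converting: 11.3 m/s × 1.944 = 21.9 knots

21.9 knots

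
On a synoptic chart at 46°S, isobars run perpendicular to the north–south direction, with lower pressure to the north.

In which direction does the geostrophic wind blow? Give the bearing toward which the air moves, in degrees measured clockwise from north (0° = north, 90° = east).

The pressure-gradient force points toward the north (bearing 000°).
Geostrophic balance: in the Southern Hemisphere the Coriolis force deflects motion to the left, so the geostrophic wind blows 90° to the left of the pressure-gradient force (low pressure on the right).
Rotating 000° by 90° counterclockwise gives 270° — the wind blows toward the west.

270°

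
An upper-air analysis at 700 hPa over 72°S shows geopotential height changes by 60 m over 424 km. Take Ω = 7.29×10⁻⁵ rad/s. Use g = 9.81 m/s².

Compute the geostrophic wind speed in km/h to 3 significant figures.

36.0 km/h

Coriolis parameter at 72°S:
f = 2Ω sin φ = 2 × 7.29×10⁻⁵ × sin 72° = 1.39×10⁻⁴ s⁻¹
Height gradient: |∂Z/∂n| = 60 m / 424000 m = 1.42×10⁻⁴
On a pressure surface, geostrophic balance gives V_g = (g/f)|∂Z/∂n|:
V_g = 9.81 × 1.42×10⁻⁴ / 1.39×10⁻⁴ = 10.0 m/s
Converting: 10.0 m/s × 3.6 = 36.0 km/h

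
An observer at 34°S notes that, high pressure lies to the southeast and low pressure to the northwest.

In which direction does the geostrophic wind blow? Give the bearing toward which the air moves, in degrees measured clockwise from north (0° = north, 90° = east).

225°

The pressure-gradient force points toward the northwest (bearing 315°).
Geostrophic balance: in the Southern Hemisphere the Coriolis force deflects motion to the left, so the geostrophic wind blows 90° to the left of the pressure-gradient force (low pressure on the right).
Rotating 315° by 90° counterclockwise gives 225° — the wind blows toward the southwest.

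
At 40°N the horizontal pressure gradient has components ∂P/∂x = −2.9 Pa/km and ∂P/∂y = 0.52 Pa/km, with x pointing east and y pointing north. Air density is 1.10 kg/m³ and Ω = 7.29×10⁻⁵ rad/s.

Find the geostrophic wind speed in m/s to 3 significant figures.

Coriolis parameter at 40°N:
f = 2Ω sin φ = 2 × 7.29×10⁻⁵ × sin 40° = 9.37×10⁻⁵ s⁻¹
Component geostrophic relations (x east, y north):
u_g = −(1/(fρ)) ∂P/∂y,  v_g = (1/(fρ)) ∂P/∂x
u_g = −(0.52×10⁻³)/(9.37×10⁻⁵ × 1.10) = −5.04 m/s;  v_g = (−2.9×10⁻³)/(9.37×10⁻⁵ × 1.10) = −28.1 m/s
|V_g| = √(u_g² + v_g²) = 28.6 m/s

28.6 m/s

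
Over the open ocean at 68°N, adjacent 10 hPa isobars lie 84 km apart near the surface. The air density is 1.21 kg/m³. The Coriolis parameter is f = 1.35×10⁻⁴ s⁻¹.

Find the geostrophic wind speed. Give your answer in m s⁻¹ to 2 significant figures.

73 m s⁻¹

Pressure gradient: |∂P/∂n| = 1000 Pa / 84000 m = 1.19×10⁻² Pa/m
Geostrophic balance (pressure-gradient force = Coriolis force):
V_g = (1/(fρ)) |∂P/∂n| = 1.19×10⁻² / (1.35×10⁻⁴ × 1.21) = 72.9 m/s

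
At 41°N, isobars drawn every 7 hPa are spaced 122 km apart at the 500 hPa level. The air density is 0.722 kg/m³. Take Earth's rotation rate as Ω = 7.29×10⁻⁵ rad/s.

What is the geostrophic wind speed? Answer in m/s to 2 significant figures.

Coriolis parameter at 41°N:
f = 2Ω sin φ = 2 × 7.29×10⁻⁵ × sin 41° = 9.57×10⁻⁵ s⁻¹
Pressure gradient: |∂P/∂n| = 700 Pa / 122000 m = 5.74×10⁻³ Pa/m
Geostrophic balance (pressure-gradient force = Coriolis force):
V_g = (1/(fρ)) |∂P/∂n| = 5.74×10⁻³ / (9.57×10⁻⁵ × 0.722) = 83.1 m/s

83 m/s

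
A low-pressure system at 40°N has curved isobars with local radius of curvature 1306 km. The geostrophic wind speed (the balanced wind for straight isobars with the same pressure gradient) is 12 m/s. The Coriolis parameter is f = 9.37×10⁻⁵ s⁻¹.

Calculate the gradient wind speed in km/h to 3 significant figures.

Around a low, centrifugal force acts outward with Coriolis, so pressure-gradient force balances both:
(1/ρ)|∂P/∂n| = fV + V²/R  →  V² + fR·V − fR·V_g = 0
With fR = 9.37×10⁻⁵ × 1306×10³ m = 122 m/s:
V = [−fR + √((fR)² + 4 fR V_g)]/2 = [−122 + √(122² + 4×122×12)]/2 = 11 m/s
Subgeostrophic (V < V_g = 12 m/s), as expected around a low.
Converting: 11 m/s × 3.6 = 39.6 km/h

39.6 km/h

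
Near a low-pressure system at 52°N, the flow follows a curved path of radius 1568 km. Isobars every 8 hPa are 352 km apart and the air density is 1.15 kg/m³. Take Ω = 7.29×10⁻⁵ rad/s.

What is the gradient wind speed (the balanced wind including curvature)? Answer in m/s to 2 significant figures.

16 m/s

Coriolis parameter at 52°N:
f = 2Ω sin φ = 2 × 7.29×10⁻⁵ × sin 52° = 1.15×10⁻⁴ s⁻¹
Pressure gradient: |∂P/∂n| = 800 Pa / 352000 m = 2.27×10⁻³ Pa/m
Geostrophic speed: V_g = |∂P/∂n|/(fρ) = 2.27×10⁻³/(1.15×10⁻⁴ × 1.15) = 17.2 m/s
Around a low, centrifugal force acts outward with Coriolis, so pressure-gradient force balances both:
(1/ρ)|∂P/∂n| = fV + V²/R  →  V² + fR·V − fR·V_g = 0
With fR = 1.15×10⁻⁴ × 1568×10³ m = 180 m/s:
V = [−fR + √((fR)² + 4 fR V_g)]/2 = [−180 + √(180² + 4×180×17.2)]/2 = 15.8 m/s
Subgeostrophic (V < V_g = 17.2 m/s), as expected around a low.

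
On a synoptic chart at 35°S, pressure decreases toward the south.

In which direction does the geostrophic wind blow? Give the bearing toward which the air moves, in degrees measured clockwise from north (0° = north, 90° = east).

090°

The pressure-gradient force points toward the south (bearing 180°).
Geostrophic balance: in the Southern Hemisphere the Coriolis force deflects motion to the left, so the geostrophic wind blows 90° to the left of the pressure-gradient force (low pressure on the right).
Rotating 180° by 90° counterclockwise gives 090° — the wind blows toward the east.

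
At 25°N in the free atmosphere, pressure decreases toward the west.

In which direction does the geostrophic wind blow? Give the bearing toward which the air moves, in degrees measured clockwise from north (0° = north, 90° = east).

000°

The pressure-gradient force points toward the west (bearing 270°).
Geostrophic balance: in the Northern Hemisphere the Coriolis force deflects motion to the right, so the geostrophic wind blows 90° to the right of the pressure-gradient force (low pressure on the left).
Rotating 270° by 90° clockwise gives 000° — the wind blows toward the north.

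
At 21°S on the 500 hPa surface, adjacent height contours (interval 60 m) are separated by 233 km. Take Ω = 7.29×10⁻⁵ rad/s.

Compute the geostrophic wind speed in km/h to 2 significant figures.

Coriolis parameter at 21°S:
f = 2Ω sin φ = 2 × 7.29×10⁻⁵ × sin 21° = 5.23×10⁻⁵ s⁻¹
Height gradient: |∂Z/∂n| = 60 m / 233000 m = 2.58×10⁻⁴
On a pressure surface, geostrophic balance gives V_g = (g/f)|∂Z/∂n|:
V_g = 9.81 × 2.58×10⁻⁴ / 5.23×10⁻⁵ = 48.3 m/s
Converting: 48.3 m/s × 3.6 = 170 km/h

170 km/h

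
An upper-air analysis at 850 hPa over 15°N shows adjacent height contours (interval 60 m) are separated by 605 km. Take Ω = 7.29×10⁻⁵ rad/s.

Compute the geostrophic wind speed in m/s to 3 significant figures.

Coriolis parameter at 15°N:
f = 2Ω sin φ = 2 × 7.29×10⁻⁵ × sin 15° = 3.77×10⁻⁵ s⁻¹
Height gradient: |∂Z/∂n| = 60 m / 605000 m = 9.92×10⁻⁵
On a pressure surface, geostrophic balance gives V_g = (g/f)|∂Z/∂n|:
V_g = 9.81 × 9.92×10⁻⁵ / 3.77×10⁻⁵ = 25.8 m/s

25.8 m/s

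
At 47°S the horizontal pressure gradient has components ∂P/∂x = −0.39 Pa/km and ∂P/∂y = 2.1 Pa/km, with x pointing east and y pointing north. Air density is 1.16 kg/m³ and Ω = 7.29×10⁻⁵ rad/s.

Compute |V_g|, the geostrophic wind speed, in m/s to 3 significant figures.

17.3 m/s

Coriolis parameter at 47°S:
f = 2Ω sin φ = 2 × 7.29×10⁻⁵ × sin 47° = 1.07×10⁻⁴ s⁻¹
In the Southern Hemisphere f is negative: f = −1.07×10⁻⁴ s⁻¹.
Component geostrophic relations (x east, y north):
u_g = −(1/(fρ)) ∂P/∂y,  v_g = (1/(fρ)) ∂P/∂x
u_g = −(2.1×10⁻³)/(−1.07×10⁻⁴ × 1.16) = 17.0 m/s;  v_g = (−0.39×10⁻³)/(−1.07×10⁻⁴ × 1.16) = 3.15 m/s
|V_g| = √(u_g² + v_g²) = 17.3 m/s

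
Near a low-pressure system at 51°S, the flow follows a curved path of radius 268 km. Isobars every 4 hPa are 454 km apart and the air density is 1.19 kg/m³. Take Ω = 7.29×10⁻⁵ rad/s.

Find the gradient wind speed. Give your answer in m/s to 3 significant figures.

5.53 m/s

Coriolis parameter at 51°S:
f = 2Ω sin φ = 2 × 7.29×10⁻⁵ × sin 51° = 1.13×10⁻⁴ s⁻¹
Pressure gradient: |∂P/∂n| = 400 Pa / 454000 m = 8.81×10⁻⁴ Pa/m
Geostrophic speed: V_g = |∂P/∂n|/(fρ) = 8.81×10⁻⁴/(1.13×10⁻⁴ × 1.19) = 6.53 m/s
Around a low, centrifugal force acts outward with Coriolis, so pressure-gradient force balances both:
(1/ρ)|∂P/∂n| = fV + V²/R  →  V² + fR·V − fR·V_g = 0
With fR = 1.13×10⁻⁴ × 268×10³ m = 30.4 m/s:
V = [−fR + √((fR)² + 4 fR V_g)]/2 = [−30.4 + √(30.4² + 4×30.4×6.53)]/2 = 5.53 m/s
Subgeostrophic (V < V_g = 6.53 m/s), as expected around a low.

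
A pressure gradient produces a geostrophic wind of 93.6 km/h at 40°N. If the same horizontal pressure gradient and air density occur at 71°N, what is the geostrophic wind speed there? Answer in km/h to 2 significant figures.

64 km/h

With the same pressure gradient and density, V_g ∝ 1/f ∝ 1/sin φ.
V₂ = V₁ · sin φ₁ / sin φ₂ = 93.6 × sin 40° / sin 71°
V₂ = 93.6 × 0.6428/0.9455 = 64 km/h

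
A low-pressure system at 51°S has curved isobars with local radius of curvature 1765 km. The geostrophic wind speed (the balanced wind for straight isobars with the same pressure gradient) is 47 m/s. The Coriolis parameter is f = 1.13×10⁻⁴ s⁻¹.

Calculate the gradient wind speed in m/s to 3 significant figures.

Around a low, centrifugal force acts outward with Coriolis, so pressure-gradient force balances both:
(1/ρ)|∂P/∂n| = fV + V²/R  →  V² + fR·V − fR·V_g = 0
With fR = 1.13×10⁻⁴ × 1765×10³ m = 199 m/s:
V = [−fR + √((fR)² + 4 fR V_g)]/2 = [−199 + √(199² + 4×199×47)]/2 = 39.3 m/s
Subgeostrophic (V < V_g = 47 m/s), as expected around a low.

39.3 m/s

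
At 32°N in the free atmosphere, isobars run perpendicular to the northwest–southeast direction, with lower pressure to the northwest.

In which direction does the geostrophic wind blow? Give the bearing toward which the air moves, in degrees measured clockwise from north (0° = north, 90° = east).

The pressure-gradient force points toward the northwest (bearing 315°).
Geostrophic balance: in the Northern Hemisphere the Coriolis force deflects motion to the right, so the geostrophic wind blows 90° to the right of the pressure-gradient force (low pressure on the left).
Rotating 315° by 90° clockwise gives 045° — the wind blows toward the northeast.

045°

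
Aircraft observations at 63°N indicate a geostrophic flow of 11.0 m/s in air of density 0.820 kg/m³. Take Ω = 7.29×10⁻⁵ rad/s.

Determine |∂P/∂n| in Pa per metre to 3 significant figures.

1.17×10⁻³ Pa/m

Coriolis parameter at 63°N:
f = 2Ω sin φ = 2 × 7.29×10⁻⁵ × sin 63° = 1.30×10⁻⁴ s⁻¹
Geostrophic balance rearranged: |∂P/∂n| = f ρ V_g
|∂P/∂n| = 1.30×10⁻⁴ × 0.820 × 11.0 = 1.17×10⁻³ Pa/m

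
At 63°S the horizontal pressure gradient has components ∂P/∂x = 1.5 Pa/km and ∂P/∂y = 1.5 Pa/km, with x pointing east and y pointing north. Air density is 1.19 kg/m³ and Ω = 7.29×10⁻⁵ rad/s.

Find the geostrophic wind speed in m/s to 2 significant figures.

14 m/s

Coriolis parameter at 63°S:
f = 2Ω sin φ = 2 × 7.29×10⁻⁵ × sin 63° = 1.30×10⁻⁴ s⁻¹
In the Southern Hemisphere f is negative: f = −1.30×10⁻⁴ s⁻¹.
Component geostrophic relations (x east, y north):
u_g = −(1/(fρ)) ∂P/∂y,  v_g = (1/(fρ)) ∂P/∂x
u_g = −(1.5×10⁻³)/(−1.30×10⁻⁴ × 1.19) = 9.70 m/s;  v_g = (1.5×10⁻³)/(−1.30×10⁻⁴ × 1.19) = −9.70 m/s
|V_g| = √(u_g² + v_g²) = 13.7 m/s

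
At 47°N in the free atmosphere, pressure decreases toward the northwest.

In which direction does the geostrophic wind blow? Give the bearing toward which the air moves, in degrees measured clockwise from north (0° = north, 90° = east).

The pressure-gradient force points toward the northwest (bearing 315°).
Geostrophic balance: in the Northern Hemisphere the Coriolis force deflects motion to the right, so the geostrophic wind blows 90° to the right of the pressure-gradient force (low pressure on the left).
Rotating 315° by 90° clockwise gives 045° — the wind blows toward the northeast.

045°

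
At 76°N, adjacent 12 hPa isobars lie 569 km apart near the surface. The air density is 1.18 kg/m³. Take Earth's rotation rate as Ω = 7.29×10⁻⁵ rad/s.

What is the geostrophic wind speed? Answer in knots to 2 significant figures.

Coriolis parameter at 76°N:
f = 2Ω sin φ = 2 × 7.29×10⁻⁵ × sin 76° = 1.41×10⁻⁴ s⁻¹
Pressure gradient: |∂P/∂n| = 1200 Pa / 569000 m = 2.11×10⁻³ Pa/m
Geostrophic balance (pressure-gradient force = Coriolis force):
V_g = (1/(fρ)) |∂P/∂n| = 2.11×10⁻³ / (1.41×10⁻⁴ × 1.18) = 12.6 m/s
Converting: 12.6 m/s × 1.944 = 25 knots

25 knots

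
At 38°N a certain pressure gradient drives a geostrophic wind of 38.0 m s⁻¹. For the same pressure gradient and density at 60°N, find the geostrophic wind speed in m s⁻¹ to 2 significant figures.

With the same pressure gradient and density, V_g ∝ 1/f ∝ 1/sin φ.
V₂ = V₁ · sin φ₁ / sin φ₂ = 38.0 × sin 38° / sin 60°
V₂ = 38.0 × 0.6157/0.8660 = 27 m s⁻¹

27 m s⁻¹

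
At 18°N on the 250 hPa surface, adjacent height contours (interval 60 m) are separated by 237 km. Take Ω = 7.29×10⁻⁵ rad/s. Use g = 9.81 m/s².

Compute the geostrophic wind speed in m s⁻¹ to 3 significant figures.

Coriolis parameter at 18°N:
f = 2Ω sin φ = 2 × 7.29×10⁻⁵ × sin 18° = 4.51×10⁻⁵ s⁻¹
Height gradient: |∂Z/∂n| = 60 m / 237000 m = 2.53×10⁻⁴
On a pressure surface, geostrophic balance gives V_g = (g/f)|∂Z/∂n|:
V_g = 9.81 × 2.53×10⁻⁴ / 4.51×10⁻⁵ = 55.1 m/s

55.1 m s⁻¹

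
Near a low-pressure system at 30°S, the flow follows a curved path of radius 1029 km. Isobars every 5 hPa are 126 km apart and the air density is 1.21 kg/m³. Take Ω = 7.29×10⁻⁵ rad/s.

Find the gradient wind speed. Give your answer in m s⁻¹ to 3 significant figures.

31.6 m s⁻¹

Coriolis parameter at 30°S:
f = 2Ω sin φ = 2 × 7.29×10⁻⁵ × sin 30° = 7.29×10⁻⁵ s⁻¹
Pressure gradient: |∂P/∂n| = 500 Pa / 126000 m = 3.97×10⁻³ Pa/m
Geostrophic speed: V_g = |∂P/∂n|/(fρ) = 3.97×10⁻³/(7.29×10⁻⁵ × 1.21) = 45.0 m/s
Around a low, centrifugal force acts outward with Coriolis, so pressure-gradient force balances both:
(1/ρ)|∂P/∂n| = fV + V²/R  →  V² + fR·V − fR·V_g = 0
With fR = 7.29×10⁻⁵ × 1029×10³ m = 75.0 m/s:
V = [−fR + √((fR)² + 4 fR V_g)]/2 = [−75.0 + √(75.0² + 4×75.0×45)]/2 = 31.6 m/s
Subgeostrophic (V < V_g = 45 m/s), as expected around a low.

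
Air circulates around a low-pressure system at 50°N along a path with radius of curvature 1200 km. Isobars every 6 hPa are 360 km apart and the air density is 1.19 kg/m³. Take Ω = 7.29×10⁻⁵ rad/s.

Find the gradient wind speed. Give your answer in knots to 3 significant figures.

Coriolis parameter at 50°N:
f = 2Ω sin φ = 2 × 7.29×10⁻⁵ × sin 50° = 1.12×10⁻⁴ s⁻¹
Pressure gradient: |∂P/∂n| = 600 Pa / 360000 m = 1.67×10⁻³ Pa/m
Geostrophic speed: V_g = |∂P/∂n|/(fρ) = 1.67×10⁻³/(1.12×10⁻⁴ × 1.19) = 12.5 m/s
Around a low, centrifugal force acts outward with Coriolis, so pressure-gradient force balances both:
(1/ρ)|∂P/∂n| = fV + V²/R  →  V² + fR·V − fR·V_g = 0
With fR = 1.12×10⁻⁴ × 1200×10³ m = 134 m/s:
V = [−fR + √((fR)² + 4 fR V_g)]/2 = [−134 + √(134² + 4×134×12.5)]/2 = 11.5 m/s
Subgeostrophic (V < V_g = 12.5 m/s), as expected around a low.
Converting: 11.5 m/s × 1.944 = 22.4 knots

22.4 knots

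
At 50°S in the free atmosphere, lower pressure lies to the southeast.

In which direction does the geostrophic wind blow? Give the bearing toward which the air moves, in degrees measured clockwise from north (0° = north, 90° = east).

The pressure-gradient force points toward the southeast (bearing 135°).
Geostrophic balance: in the Southern Hemisphere the Coriolis force deflects motion to the left, so the geostrophic wind blows 90° to the left of the pressure-gradient force (low pressure on the right).
Rotating 135° by 90° counterclockwise gives 045° — the wind blows toward the northeast.

045°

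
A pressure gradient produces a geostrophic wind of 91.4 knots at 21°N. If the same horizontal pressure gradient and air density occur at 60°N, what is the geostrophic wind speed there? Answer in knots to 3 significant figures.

37.8 knots

With the same pressure gradient and density, V_g ∝ 1/f ∝ 1/sin φ.
V₂ = V₁ · sin φ₁ / sin φ₂ = 91.4 × sin 21° / sin 60°
V₂ = 91.4 × 0.3584/0.8660 = 37.8 knots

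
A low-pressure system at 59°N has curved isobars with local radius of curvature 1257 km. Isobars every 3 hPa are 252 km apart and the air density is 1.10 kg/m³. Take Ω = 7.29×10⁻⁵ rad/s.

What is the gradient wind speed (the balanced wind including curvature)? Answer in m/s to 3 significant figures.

8.23 m/s

Coriolis parameter at 59°N:
f = 2Ω sin φ = 2 × 7.29×10⁻⁵ × sin 59° = 1.25×10⁻⁴ s⁻¹
Pressure gradient: |∂P/∂n| = 300 Pa / 252000 m = 1.19×10⁻³ Pa/m
Geostrophic speed: V_g = |∂P/∂n|/(fρ) = 1.19×10⁻³/(1.25×10⁻⁴ × 1.10) = 8.66 m/s
Around a low, centrifugal force acts outward with Coriolis, so pressure-gradient force balances both:
(1/ρ)|∂P/∂n| = fV + V²/R  →  V² + fR·V − fR·V_g = 0
With fR = 1.25×10⁻⁴ × 1257×10³ m = 157 m/s:
V = [−fR + √((fR)² + 4 fR V_g)]/2 = [−157 + √(157² + 4×157×8.66)]/2 = 8.23 m/s
Subgeostrophic (V < V_g = 8.66 m/s), as expected around a low.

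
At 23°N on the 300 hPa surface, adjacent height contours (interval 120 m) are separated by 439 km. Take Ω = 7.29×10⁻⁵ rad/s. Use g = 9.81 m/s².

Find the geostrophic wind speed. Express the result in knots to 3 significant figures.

Coriolis parameter at 23°N:
f = 2Ω sin φ = 2 × 7.29×10⁻⁵ × sin 23° = 5.70×10⁻⁵ s⁻¹
Height gradient: |∂Z/∂n| = 120 m / 439000 m = 2.73×10⁻⁴
On a pressure surface, geostrophic balance gives V_g = (g/f)|∂Z/∂n|:
V_g = 9.81 × 2.73×10⁻⁴ / 5.70×10⁻⁵ = 47.1 m/s
Converting: 47.1 m/s × 1.944 = 91.5 knots

91.5 knots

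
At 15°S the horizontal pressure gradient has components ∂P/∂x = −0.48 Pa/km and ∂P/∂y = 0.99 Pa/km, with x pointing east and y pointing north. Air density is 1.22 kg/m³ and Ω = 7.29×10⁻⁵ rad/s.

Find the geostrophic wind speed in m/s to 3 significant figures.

23.9 m/s

Coriolis parameter at 15°S:
f = 2Ω sin φ = 2 × 7.29×10⁻⁵ × sin 15° = 3.77×10⁻⁵ s⁻¹
In the Southern Hemisphere f is negative: f = −3.77×10⁻⁵ s⁻¹.
Component geostrophic relations (x east, y north):
u_g = −(1/(fρ)) ∂P/∂y,  v_g = (1/(fρ)) ∂P/∂x
u_g = −(0.99×10⁻³)/(−3.77×10⁻⁵ × 1.22) = 21.5 m/s;  v_g = (−0.48×10⁻³)/(−3.77×10⁻⁵ × 1.22) = 10.4 m/s
|V_g| = √(u_g² + v_g²) = 23.9 m/s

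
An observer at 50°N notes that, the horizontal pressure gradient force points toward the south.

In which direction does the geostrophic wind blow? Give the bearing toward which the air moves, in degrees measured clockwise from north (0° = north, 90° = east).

The pressure-gradient force points toward the south (bearing 180°).
Geostrophic balance: in the Northern Hemisphere the Coriolis force deflects motion to the right, so the geostrophic wind blows 90° to the right of the pressure-gradient force (low pressure on the left).
Rotating 180° by 90° clockwise gives 270° — the wind blows toward the west.

270°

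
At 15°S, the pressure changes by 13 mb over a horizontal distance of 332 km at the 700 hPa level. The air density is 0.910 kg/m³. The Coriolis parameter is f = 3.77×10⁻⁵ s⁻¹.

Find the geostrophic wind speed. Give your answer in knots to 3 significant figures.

222 knots

Pressure gradient: |∂P/∂n| = 1300 Pa / 332000 m = 3.92×10⁻³ Pa/m
Geostrophic balance (pressure-gradient force = Coriolis force):
V_g = (1/(fρ)) |∂P/∂n| = 3.92×10⁻³ / (3.77×10⁻⁵ × 0.910) = 114 m/s
Converting: 114 m/s × 1.944 = 222 knots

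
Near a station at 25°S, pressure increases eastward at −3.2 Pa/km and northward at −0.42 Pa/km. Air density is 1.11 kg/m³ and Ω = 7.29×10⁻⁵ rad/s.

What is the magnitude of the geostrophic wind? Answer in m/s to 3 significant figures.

47.2 m/s

Coriolis parameter at 25°S:
f = 2Ω sin φ = 2 × 7.29×10⁻⁵ × sin 25° = 6.16×10⁻⁵ s⁻¹
In the Southern Hemisphere f is negative: f = −6.16×10⁻⁵ s⁻¹.
Component geostrophic relations (x east, y north):
u_g = −(1/(fρ)) ∂P/∂y,  v_g = (1/(fρ)) ∂P/∂x
u_g = −(−0.42×10⁻³)/(−6.16×10⁻⁵ × 1.11) = −6.14 m/s;  v_g = (−3.2×10⁻³)/(−6.16×10⁻⁵ × 1.11) = 46.8 m/s
|V_g| = √(u_g² + v_g²) = 47.2 m/s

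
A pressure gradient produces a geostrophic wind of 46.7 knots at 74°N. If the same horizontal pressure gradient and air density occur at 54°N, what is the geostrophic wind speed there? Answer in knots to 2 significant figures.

55 knots

With the same pressure gradient and density, V_g ∝ 1/f ∝ 1/sin φ.
V₂ = V₁ · sin φ₁ / sin φ₂ = 46.7 × sin 74° / sin 54°
V₂ = 46.7 × 0.9613/0.8090 = 55 knots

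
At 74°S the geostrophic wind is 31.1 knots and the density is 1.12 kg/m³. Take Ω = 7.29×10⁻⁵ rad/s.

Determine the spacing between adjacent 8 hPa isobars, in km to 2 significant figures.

320 km

Coriolis parameter at 74°S:
f = 2Ω sin φ = 2 × 7.29×10⁻⁵ × sin 74° = 1.40×10⁻⁴ s⁻¹
Wind speed in SI: 31.1 knots = 16.0 m/s
Geostrophic balance rearranged: |∂P/∂n| = f ρ V_g
|∂P/∂n| = 1.40×10⁻⁴ × 1.12 × 16.0 = 2.51×10⁻³ Pa/m
Isobar spacing: Δn = ΔP/|∂P/∂n| = 800 Pa / 2.51×10⁻³ Pa/m = 318548 m ≈ 320 km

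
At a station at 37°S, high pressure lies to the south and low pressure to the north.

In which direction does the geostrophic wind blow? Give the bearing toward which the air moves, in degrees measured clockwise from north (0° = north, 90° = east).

The pressure-gradient force points toward the north (bearing 000°).
Geostrophic balance: in the Southern Hemisphere the Coriolis force deflects motion to the left, so the geostrophic wind blows 90° to the left of the pressure-gradient force (low pressure on the right).
Rotating 000° by 90° counterclockwise gives 270° — the wind blows toward the west.

270°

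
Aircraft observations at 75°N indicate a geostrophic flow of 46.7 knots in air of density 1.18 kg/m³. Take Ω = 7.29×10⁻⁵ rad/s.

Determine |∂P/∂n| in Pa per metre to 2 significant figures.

4.0×10⁻³ Pa/m

Coriolis parameter at 75°N:
f = 2Ω sin φ = 2 × 7.29×10⁻⁵ × sin 75° = 1.41×10⁻⁴ s⁻¹
Wind speed in SI: 46.7 knots = 24.0 m/s
Geostrophic balance rearranged: |∂P/∂n| = f ρ V_g
|∂P/∂n| = 1.41×10⁻⁴ × 1.18 × 24.0 = 3.99×10⁻³ Pa/m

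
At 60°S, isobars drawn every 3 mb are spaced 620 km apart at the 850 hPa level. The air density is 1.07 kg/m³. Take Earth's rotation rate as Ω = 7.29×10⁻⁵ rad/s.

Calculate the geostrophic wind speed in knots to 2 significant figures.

Coriolis parameter at 60°S:
f = 2Ω sin φ = 2 × 7.29×10⁻⁵ × sin 60° = 1.26×10⁻⁴ s⁻¹
Pressure gradient: |∂P/∂n| = 300 Pa / 620000 m = 4.84×10⁻⁴ Pa/m
Geostrophic balance (pressure-gradient force = Coriolis force):
V_g = (1/(fρ)) |∂P/∂n| = 4.84×10⁻⁴ / (1.26×10⁻⁴ × 1.07) = 3.58 m/s
Converting: 3.58 m/s × 1.944 = 7.0 knots

7.0 knots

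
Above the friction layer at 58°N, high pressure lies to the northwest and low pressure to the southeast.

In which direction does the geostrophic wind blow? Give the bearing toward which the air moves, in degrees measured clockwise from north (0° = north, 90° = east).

The pressure-gradient force points toward the southeast (bearing 135°).
Geostrophic balance: in the Northern Hemisphere the Coriolis force deflects motion to the right, so the geostrophic wind blows 90° to the right of the pressure-gradient force (low pressure on the left).
Rotating 135° by 90° clockwise gives 225° — the wind blows toward the southwest.

225°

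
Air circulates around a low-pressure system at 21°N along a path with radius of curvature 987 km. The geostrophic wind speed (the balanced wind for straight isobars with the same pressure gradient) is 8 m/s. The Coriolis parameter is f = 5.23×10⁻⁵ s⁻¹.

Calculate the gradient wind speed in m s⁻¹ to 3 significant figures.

7.04 m s⁻¹

Around a low, centrifugal force acts outward with Coriolis, so pressure-gradient force balances both:
(1/ρ)|∂P/∂n| = fV + V²/R  →  V² + fR·V − fR·V_g = 0
With fR = 5.23×10⁻⁵ × 987×10³ m = 51.6 m/s:
V = [−fR + √((fR)² + 4 fR V_g)]/2 = [−51.6 + √(51.6² + 4×51.6×8)]/2 = 7.04 m/s
Subgeostrophic (V < V_g = 8 m/s), as expected around a low.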